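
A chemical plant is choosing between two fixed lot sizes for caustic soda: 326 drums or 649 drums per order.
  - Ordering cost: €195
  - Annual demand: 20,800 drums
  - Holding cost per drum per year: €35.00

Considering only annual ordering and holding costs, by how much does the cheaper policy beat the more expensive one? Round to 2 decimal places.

For each Q, cost = (D/Q)·S + (Q/2)·H.
TC(326) = (20,800/326)×195 + (326/2)×35 = €18,146.72
TC(649) = (20,800/649)×195 + (649/2)×35 = €17,607.11
Cheaper: Q = 649.  Difference = €539.60

€539.60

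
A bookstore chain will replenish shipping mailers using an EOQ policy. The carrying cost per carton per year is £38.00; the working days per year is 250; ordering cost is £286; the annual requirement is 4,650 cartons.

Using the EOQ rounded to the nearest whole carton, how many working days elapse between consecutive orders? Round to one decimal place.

EOQ = √(2DS/H) = √(2 × 4,650 × 286 / 38)
    = √(69,994.74) ≈ 264.57 → Q = 265 cartons
T = Q/D × 250 days = 265/4,650 × 250 = 14.247 days

14.2 days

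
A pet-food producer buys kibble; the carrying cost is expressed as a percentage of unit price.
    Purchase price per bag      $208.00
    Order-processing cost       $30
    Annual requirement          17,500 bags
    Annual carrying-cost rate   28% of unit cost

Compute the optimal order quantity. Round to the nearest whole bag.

134 bags

Carrying cost H = $208 × 28% = $58.2400/bag/yr
Optimal lot size Q* = (2 × 17,500 × $30 / $58.24)^½ ≈ 134.27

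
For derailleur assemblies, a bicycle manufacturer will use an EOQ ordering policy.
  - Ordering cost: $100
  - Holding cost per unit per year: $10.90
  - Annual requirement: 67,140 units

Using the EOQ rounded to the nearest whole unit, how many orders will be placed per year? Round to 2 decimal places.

60.49 orders per year

Q* = √(2·D·S / H) = √(2·67,140·100 / 10.9) = √1,231,926.6 ≈ 1,109.92 → Q = 1,110
N = D/Q = 67,140/1,110 ≈ 60.486 orders/yr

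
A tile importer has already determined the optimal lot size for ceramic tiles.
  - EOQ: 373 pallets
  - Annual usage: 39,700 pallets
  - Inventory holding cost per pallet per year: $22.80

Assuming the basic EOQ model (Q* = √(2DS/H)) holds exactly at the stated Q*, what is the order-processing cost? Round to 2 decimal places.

$39.95

From Q* = √(2DS/H) ⇒ Q*² = 2DS/H.
S = Q²H / (2D) = 373² × 22.8 / (2 × 39,700) = 39.9514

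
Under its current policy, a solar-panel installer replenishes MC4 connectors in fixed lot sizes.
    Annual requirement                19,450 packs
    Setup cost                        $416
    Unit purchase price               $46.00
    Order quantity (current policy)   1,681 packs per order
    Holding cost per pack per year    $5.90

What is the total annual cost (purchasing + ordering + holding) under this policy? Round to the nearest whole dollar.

$904,472

Ordering: D/Q × S = 19,450/1,681 × $416 = $4,813.33
Holding:  Q/2 × H = 1,681/2 × $5.9 = $4,958.95
Purchase cost = D·C = 19,450 × 46 = $894,700.00
Total = $4,813.33 + $4,958.95 + $894,700.00 = $904,472.28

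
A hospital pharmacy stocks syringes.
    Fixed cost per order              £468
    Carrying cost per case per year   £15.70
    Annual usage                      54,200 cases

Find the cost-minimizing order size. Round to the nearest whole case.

1,798 cases

2DS/H = 2·54,200·468/15.7 = 3,231,286.62
EOQ = √3,231,286.62 ≈ 1,797.58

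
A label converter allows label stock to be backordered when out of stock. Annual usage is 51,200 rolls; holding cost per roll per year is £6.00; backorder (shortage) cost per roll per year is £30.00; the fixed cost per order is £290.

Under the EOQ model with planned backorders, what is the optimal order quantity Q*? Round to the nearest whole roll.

2,437 rolls

Basic EOQ = √(2·51,200·290/6) = 2,224.710
Backorder adjustment √((H+b)/b) = √((6+30)/30) = 1.0954
Q* = 2,224.710 × 1.0954 ≈ 2,437.05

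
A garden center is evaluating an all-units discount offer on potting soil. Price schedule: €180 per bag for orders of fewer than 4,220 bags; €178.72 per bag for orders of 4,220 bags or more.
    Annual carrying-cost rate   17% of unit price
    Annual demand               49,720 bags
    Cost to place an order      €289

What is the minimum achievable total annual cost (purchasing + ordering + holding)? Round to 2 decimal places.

H₁ = 17%×€180 = €30.6000;  H₂ = 17%×€178.72 = €30.3824
EOQ₁ = √(2×49,720×289/30.6000) = 969.10  (< 4,220, feasible at tier 1)
EOQ₂ = √(2×49,720×289/30.3824) = 972.56  (< 4,220 → use Q = 4,220 at tier-2 price)
TC(tier 1 (EOQ₁), Q≈969.1) = €8,979,254.47
TC(tier 2, Q≈4,220.0) = €8,953,470.26
Minimum at tier 2: €8,953,470.26

€8,953,470.26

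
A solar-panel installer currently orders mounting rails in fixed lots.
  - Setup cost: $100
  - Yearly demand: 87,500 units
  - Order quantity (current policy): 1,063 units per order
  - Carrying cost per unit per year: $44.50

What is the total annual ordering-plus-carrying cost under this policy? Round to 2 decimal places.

$31,883.17

Annual ordering cost = (D/Q)·S = (87,500/1,063) × 100 = $8,231.42
Annual holding cost  = (Q/2)·H = (1,063/2) × 44.5 = $23,651.75
Total = $8,231.42 + $23,651.75 = $31,883.17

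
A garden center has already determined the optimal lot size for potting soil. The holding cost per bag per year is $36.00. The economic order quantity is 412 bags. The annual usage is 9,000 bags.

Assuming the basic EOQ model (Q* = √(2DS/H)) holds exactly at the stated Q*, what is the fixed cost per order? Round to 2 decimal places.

EOQ relation: Q² = 2DS/H, so rearrange for the unknown.
S = Q²H / (2D) = 412² × 36 / (2 × 9,000) = 339.4880

$339.49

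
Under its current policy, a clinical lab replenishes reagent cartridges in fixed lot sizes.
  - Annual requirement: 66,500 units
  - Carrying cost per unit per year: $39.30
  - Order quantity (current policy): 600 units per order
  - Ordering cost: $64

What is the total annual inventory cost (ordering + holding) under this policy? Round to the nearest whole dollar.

$18,883

Ordering: D/Q × S = 66,500/600 × $64 = $7,093.33
Holding:  Q/2 × H = 600/2 × $39.3 = $11,790.00
Total = $7,093.33 + $11,790.00 = $18,883.33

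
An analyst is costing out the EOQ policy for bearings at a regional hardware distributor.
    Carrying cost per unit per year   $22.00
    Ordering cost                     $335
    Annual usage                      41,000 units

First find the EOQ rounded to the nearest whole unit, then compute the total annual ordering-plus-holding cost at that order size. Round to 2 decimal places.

Optimal lot size Q* = (2 × 41,000 × $335 / $22)^½ ≈ 1,117.42 → Q = 1,117 units
Annual ordering cost = (D/Q)·S = (41,000/1,117) × 335 = $12,296.33
Annual holding cost  = (Q/2)·H = (1,117/2) × 22 = $12,287.00
Total = $12,296.33 + $12,287.00 = $24,583.33

$24,583.33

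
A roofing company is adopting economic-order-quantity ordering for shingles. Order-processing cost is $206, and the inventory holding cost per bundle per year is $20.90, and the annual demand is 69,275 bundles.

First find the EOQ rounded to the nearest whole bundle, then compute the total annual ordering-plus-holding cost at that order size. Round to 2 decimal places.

$24,423.62

Q* = √(2·D·S / H) = √(2·69,275·206 / 20.9) = √1,365,612.4 ≈ 1,168.59 → Q = 1,169 bundles
Ordering: D/Q × S = 69,275/1,169 × $206 = $12,207.57
Holding:  Q/2 × H = 1,169/2 × $20.9 = $12,216.05
Total = $12,207.57 + $12,216.05 = $24,423.62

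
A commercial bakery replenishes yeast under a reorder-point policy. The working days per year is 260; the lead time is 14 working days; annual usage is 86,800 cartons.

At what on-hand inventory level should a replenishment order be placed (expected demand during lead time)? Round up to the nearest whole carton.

4,674 cartons

Daily demand d = 86,800 / 260 = 333.846 cartons/day
Demand during lead time = 333.846 × 14 = 4,673.85
Reorder point = 4,673.85 → round up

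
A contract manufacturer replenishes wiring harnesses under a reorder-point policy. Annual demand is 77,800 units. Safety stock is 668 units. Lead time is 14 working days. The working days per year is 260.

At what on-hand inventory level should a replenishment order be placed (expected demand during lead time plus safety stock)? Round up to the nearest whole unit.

Daily demand d = 77,800 / 260 = 299.231 units/day
Demand during lead time = 299.231 × 14 = 4,189.23
Reorder point = 4,189.23 + 668 = 4,857.23 → round up

4,858 units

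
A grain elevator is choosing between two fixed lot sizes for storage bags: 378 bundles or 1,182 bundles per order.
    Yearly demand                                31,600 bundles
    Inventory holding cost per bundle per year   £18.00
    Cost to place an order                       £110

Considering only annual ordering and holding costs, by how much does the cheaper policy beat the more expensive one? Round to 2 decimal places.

£981.01

For each Q, cost = (D/Q)·S + (Q/2)·H.
TC(378) = (31,600/378)×110 + (378/2)×18 = £12,597.77
TC(1,182) = (31,600/1,182)×110 + (1,182/2)×18 = £13,578.78
Lots of 378 are cheaper by £981.01.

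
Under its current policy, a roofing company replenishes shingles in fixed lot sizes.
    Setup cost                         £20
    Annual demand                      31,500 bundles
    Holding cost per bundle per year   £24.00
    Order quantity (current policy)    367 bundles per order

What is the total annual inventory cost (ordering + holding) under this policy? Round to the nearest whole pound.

Ordering: D/Q × S = 31,500/367 × £20 = £1,716.62
Holding:  Q/2 × H = 367/2 × £24 = £4,404.00
Total = £1,716.62 + £4,404.00 = £6,120.62

£6,121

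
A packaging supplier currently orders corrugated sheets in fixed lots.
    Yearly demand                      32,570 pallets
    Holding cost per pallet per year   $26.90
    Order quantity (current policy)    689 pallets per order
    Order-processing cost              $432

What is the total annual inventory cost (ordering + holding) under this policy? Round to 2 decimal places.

Orders/yr = 32,570/689 = 47.271; ordering cost = 47.271 × $432 = $20,421.25
Average inventory = 689/2 = 344.5; holding cost = 344.5 × $26.9 = $9,267.05
Total = $20,421.25 + $9,267.05 = $29,688.30

$29,688.30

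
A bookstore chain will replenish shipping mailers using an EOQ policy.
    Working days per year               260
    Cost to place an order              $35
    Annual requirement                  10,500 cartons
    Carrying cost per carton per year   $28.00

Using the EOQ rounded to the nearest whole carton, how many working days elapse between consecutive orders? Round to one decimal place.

4.0 days

Q* = √(2·D·S / H) = √(2·10,500·35 / 28) = √26,250.0 ≈ 162.02 → Q = 162 cartons
Days between orders = 260 / (D/Q) = 260 / 64.815 ≈ 4.011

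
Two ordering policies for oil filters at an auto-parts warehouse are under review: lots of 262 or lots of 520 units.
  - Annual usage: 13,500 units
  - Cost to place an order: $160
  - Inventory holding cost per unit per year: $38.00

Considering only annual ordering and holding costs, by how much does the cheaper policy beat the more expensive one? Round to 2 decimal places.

TC(Q) = (D/Q)S + (Q/2)H
TC(262) = (13,500/262)×160 + (262/2)×38 = $13,222.27
TC(520) = (13,500/520)×160 + (520/2)×38 = $14,033.85
Cheaper: Q = 262.  Difference = $811.57

$811.57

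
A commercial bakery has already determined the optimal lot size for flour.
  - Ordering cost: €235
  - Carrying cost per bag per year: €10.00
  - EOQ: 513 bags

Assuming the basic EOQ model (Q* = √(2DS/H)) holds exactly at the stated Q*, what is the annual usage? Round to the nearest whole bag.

EOQ relation: Q² = 2DS/H, so rearrange for the unknown.
D = Q²H / (2S) = 513² × 10 / (2 × 235) = 5,599.34

5,599 bags per year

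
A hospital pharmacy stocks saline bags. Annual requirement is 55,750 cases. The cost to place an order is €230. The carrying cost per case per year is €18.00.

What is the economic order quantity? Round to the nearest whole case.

Optimal lot size Q* = (2 × 55,750 × €230 / €18)^½ ≈ 1,193.62

1,194 cases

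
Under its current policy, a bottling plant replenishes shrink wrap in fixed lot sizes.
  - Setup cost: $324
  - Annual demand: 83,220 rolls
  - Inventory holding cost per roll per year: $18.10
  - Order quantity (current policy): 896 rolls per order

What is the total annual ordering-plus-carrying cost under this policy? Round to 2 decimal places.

$38,201.75

Ordering: D/Q × S = 83,220/896 × $324 = $30,092.95
Holding:  Q/2 × H = 896/2 × $18.1 = $8,108.80
Total = $30,092.95 + $8,108.80 = $38,201.75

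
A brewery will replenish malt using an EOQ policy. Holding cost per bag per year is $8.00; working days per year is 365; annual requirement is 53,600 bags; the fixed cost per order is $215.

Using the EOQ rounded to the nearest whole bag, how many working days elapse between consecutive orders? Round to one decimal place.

2DS/H = 2·53,600·215/8 = 2,881,000.00
EOQ = √2,881,000.00 ≈ 1,697.35 → Q = 1,697 bags
Days between orders = 365 / (D/Q) = 365 / 31.585 ≈ 11.556

11.6 days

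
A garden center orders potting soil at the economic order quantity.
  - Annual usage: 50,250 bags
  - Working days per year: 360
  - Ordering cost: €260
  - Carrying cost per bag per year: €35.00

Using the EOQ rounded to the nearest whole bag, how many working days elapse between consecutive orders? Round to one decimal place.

Q* = √(2·D·S / H) = √(2·50,250·260 / 35) = √746,571.4 ≈ 864.04 → Q = 864 bags
T = Q/D × 360 days = 864/50,250 × 360 = 6.190 days

6.2 days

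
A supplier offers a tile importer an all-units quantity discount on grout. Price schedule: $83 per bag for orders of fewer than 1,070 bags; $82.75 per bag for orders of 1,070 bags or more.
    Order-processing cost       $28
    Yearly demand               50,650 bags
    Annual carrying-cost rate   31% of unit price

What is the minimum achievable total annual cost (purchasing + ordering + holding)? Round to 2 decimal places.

$4,206,337.01

H₁ = 31%×$83 = $25.7300;  H₂ = 31%×$82.75 = $25.6525
EOQ₁ = √(2×50,650×28/25.7300) = 332.02  (< 1,070, feasible at tier 1)
EOQ₂ = √(2×50,650×28/25.6525) = 332.52  (< 1,070 → use Q = 1,070 at tier-2 price)
TC(tier 1 (EOQ₁), Q≈332.0) = $4,212,492.87
TC(tier 2, Q≈1,070.0) = $4,206,337.01
Minimum at tier 2: $4,206,337.01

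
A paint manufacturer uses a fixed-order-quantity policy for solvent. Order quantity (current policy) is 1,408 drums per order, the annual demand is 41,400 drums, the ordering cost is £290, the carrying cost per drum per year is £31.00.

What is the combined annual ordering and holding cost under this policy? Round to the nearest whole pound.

£30,351

Orders/yr = 41,400/1,408 = 29.403; ordering cost = 29.403 × £290 = £8,526.99
Average inventory = 1,408/2 = 704; holding cost = 704 × £31 = £21,824.00
Total = £8,526.99 + £21,824.00 = £30,350.99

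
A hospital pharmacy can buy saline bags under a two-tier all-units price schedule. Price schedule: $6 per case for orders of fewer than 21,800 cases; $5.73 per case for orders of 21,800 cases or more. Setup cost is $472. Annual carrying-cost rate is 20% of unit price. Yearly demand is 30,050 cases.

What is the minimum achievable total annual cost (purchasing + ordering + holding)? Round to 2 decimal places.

H₁ = 20%×$6 = $1.2000;  H₂ = 20%×$5.73 = $1.1460
EOQ₁ = √(2×30,050×472/1.2000) = 4,862.03  (< 21,800, feasible at tier 1)
EOQ₂ = √(2×30,050×472/1.1460) = 4,975.26  (< 21,800 → use Q = 21,800 at tier-2 price)
TC(tier 1 (EOQ₁), Q≈4,862.0) = $186,134.44
TC(tier 2, Q≈21,800.0) = $185,328.52
Minimum at tier 2: $185,328.52

$185,328.52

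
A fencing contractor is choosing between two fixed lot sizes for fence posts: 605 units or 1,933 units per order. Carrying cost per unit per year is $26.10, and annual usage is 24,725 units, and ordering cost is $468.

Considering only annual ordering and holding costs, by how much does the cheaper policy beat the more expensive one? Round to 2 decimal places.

$4,190.47

For each Q, cost = (D/Q)·S + (Q/2)·H.
TC(605) = (24,725/605)×468 + (605/2)×26.1 = $27,021.37
TC(1,933) = (24,725/1,933)×468 + (1,933/2)×26.1 = $31,211.84
|ΔTC| = |$27,021.37 − $31,211.84| = $4,190.47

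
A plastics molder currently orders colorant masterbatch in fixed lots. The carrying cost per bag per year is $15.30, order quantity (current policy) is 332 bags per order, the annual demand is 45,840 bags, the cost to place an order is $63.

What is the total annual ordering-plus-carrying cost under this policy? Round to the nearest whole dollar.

$11,238

Orders/yr = 45,840/332 = 138.072; ordering cost = 138.072 × $63 = $8,698.55
Average inventory = 332/2 = 166; holding cost = 166 × $15.3 = $2,539.80
Total = $8,698.55 + $2,539.80 = $11,238.35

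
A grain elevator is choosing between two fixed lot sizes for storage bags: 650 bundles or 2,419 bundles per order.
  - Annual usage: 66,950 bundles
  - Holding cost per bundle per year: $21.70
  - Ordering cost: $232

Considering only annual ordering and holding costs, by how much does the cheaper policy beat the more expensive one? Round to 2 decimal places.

For each Q, cost = (D/Q)·S + (Q/2)·H.
TC(650) = (66,950/650)×232 + (650/2)×21.7 = $30,948.50
TC(2,419) = (66,950/2,419)×232 + (2,419/2)×21.7 = $32,667.15
Cheaper: Q = 650.  Difference = $1,718.65

$1,718.65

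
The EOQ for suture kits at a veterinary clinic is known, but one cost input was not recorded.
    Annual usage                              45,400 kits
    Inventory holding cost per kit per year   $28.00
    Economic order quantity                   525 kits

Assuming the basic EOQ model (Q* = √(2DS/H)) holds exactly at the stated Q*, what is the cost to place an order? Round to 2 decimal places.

$84.99

From Q* = √(2DS/H) ⇒ Q*² = 2DS/H.
S = Q²H / (2D) = 525² × 28 / (2 × 45,400) = 84.9945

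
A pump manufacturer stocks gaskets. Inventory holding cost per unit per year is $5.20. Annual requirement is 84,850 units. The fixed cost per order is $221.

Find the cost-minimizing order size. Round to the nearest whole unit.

Optimal lot size Q* = (2 × 84,850 × $221 / $5.2)^½ ≈ 2,685.56

2,686 units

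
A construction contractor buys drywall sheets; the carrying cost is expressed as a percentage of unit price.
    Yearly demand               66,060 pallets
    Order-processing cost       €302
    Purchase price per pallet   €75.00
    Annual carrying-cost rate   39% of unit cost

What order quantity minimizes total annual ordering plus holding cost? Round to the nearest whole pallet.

H = i·C = 0.39 × €75 = €29.2500 per pallet-year
Optimal lot size Q* = (2 × 66,060 × €302 / €29.25)^½ ≈ 1,167.95

1,168 pallets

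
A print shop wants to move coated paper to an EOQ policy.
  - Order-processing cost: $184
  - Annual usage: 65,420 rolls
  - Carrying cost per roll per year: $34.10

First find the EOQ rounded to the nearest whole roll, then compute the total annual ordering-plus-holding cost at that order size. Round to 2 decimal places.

2DS/H = 2·65,420·184/34.1 = 705,998.83
EOQ = √705,998.83 ≈ 840.24 → Q = 840 rolls
Ordering: D/Q × S = 65,420/840 × $184 = $14,330.10
Holding:  Q/2 × H = 840/2 × $34.1 = $14,322.00
Total = $14,330.10 + $14,322.00 = $28,652.10

$28,652.10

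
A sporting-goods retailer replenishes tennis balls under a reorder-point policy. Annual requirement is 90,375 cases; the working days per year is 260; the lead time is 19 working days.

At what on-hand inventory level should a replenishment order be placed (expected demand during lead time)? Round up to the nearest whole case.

Daily demand d = 90,375 / 260 = 347.596 cases/day
Demand during lead time = 347.596 × 19 = 6,604.33
Reorder point = 6,604.33 → round up

6,605 cases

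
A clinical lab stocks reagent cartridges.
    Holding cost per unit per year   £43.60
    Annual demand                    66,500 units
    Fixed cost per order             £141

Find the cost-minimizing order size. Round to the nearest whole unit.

2DS/H = 2·66,500·141/43.6 = 430,114.68
EOQ = √430,114.68 ≈ 655.83

656 units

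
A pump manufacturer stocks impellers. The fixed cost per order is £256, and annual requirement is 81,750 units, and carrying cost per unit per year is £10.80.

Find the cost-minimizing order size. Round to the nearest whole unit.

1,969 units

Optimal lot size Q* = (2 × 81,750 × £256 / £10.8)^½ ≈ 1,968.64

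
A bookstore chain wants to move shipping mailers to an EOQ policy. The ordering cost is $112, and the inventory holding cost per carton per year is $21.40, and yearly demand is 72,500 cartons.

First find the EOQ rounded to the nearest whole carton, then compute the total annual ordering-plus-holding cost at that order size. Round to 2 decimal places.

$18,642.32

EOQ = √(2DS/H) = √(2 × 72,500 × 112 / 21.4)
    = √(758,878.50) ≈ 871.14 → Q = 871 cartons
Ordering: D/Q × S = 72,500/871 × $112 = $9,322.62
Holding:  Q/2 × H = 871/2 × $21.4 = $9,319.70
Total = $9,322.62 + $9,319.70 = $18,642.32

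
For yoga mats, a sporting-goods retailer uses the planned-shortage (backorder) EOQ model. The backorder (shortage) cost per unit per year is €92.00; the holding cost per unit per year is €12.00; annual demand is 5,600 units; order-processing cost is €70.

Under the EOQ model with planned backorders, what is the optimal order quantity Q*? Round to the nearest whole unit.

Basic EOQ = √(2·5,600·70/12) = 255.604
Backorder adjustment √((H+b)/b) = √((12+92)/92) = 1.0632
Q* = 255.604 × 1.0632 ≈ 271.76

272 units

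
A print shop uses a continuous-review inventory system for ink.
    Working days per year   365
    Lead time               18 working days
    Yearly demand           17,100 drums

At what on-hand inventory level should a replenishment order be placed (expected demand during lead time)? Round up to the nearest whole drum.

Daily demand d = 17,100 / 365 = 46.849 drums/day
Demand during lead time = 46.849 × 18 = 843.29
Reorder point = 843.29 → round up

844 drums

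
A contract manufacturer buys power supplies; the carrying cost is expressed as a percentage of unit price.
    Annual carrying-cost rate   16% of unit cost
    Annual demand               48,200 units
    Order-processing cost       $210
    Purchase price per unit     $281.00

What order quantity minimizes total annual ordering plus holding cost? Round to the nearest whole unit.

Holding cost per unit per year: H = 16% × $281 = $44.9600
2DS/H = 2·48,200·210/44.96 = 450,266.90
EOQ = √450,266.90 ≈ 671.02

671 units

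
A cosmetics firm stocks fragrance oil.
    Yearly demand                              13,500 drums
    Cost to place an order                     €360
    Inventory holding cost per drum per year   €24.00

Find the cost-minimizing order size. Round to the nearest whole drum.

EOQ = √(2DS/H) = √(2 × 13,500 × 360 / 24)
    = √(405,000.00) ≈ 636.40

636 drums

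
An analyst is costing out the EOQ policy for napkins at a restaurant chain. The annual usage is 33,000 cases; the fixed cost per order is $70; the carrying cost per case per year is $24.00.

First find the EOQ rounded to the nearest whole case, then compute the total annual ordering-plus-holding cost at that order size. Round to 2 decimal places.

2DS/H = 2·33,000·70/24 = 192,500.00
EOQ = √192,500.00 ≈ 438.75 → Q = 439 cases
Annual ordering cost = (D/Q)·S = (33,000/439) × 70 = $5,261.96
Annual holding cost  = (Q/2)·H = (439/2) × 24 = $5,268.00
Total = $5,261.96 + $5,268.00 = $10,529.96

$10,529.96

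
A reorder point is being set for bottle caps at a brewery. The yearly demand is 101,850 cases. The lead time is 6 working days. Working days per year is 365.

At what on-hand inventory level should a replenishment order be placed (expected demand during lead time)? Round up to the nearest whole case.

Daily demand d = 101,850 / 365 = 279.041 cases/day
Demand during lead time = 279.041 × 6 = 1,674.25
Reorder point = 1,674.25 → round up

1,675 cases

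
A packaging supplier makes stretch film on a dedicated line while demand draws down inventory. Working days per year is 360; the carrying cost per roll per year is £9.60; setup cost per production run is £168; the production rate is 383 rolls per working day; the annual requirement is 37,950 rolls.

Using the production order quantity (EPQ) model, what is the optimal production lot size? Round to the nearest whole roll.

1,354 rolls

Daily demand d = 37,950/360 = 105.417; p = 383; 1 − d/p = 0.72476
EPQ = √(2DS / (H(1 − d/p)))
    = √(2 × 37,950 × 168 / (9.6 × 0.72476)) ≈ 1,353.76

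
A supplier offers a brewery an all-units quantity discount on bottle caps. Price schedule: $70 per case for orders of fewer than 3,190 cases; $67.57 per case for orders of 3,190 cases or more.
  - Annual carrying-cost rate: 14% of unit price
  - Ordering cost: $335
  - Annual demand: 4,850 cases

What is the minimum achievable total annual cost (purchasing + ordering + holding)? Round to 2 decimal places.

H₁ = 14%×$70 = $9.8000;  H₂ = 14%×$67.57 = $9.4598
EOQ₁ = √(2×4,850×335/9.8000) = 575.83  (< 3,190, feasible at tier 1)
EOQ₂ = √(2×4,850×335/9.4598) = 586.09  (< 3,190 → use Q = 3,190 at tier-2 price)
TC(tier 1 (EOQ₁), Q≈575.8) = $345,143.15
TC(tier 2, Q≈3,190.0) = $343,312.21
Minimum at tier 2: $343,312.21

$343,312.21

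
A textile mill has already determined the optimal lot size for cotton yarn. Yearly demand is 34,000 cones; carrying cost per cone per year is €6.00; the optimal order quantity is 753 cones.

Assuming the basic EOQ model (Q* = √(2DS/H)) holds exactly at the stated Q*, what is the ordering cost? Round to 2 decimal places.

From Q* = √(2DS/H) ⇒ Q*² = 2DS/H.
S = Q²H / (2D) = 753² × 6 / (2 × 34,000) = 50.0302

€50.03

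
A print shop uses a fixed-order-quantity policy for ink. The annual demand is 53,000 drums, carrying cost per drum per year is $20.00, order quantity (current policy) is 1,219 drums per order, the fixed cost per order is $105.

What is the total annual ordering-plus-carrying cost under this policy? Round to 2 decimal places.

Ordering: D/Q × S = 53,000/1,219 × $105 = $4,565.22
Holding:  Q/2 × H = 1,219/2 × $20 = $12,190.00
Total = $4,565.22 + $12,190.00 = $16,755.22

$16,755.22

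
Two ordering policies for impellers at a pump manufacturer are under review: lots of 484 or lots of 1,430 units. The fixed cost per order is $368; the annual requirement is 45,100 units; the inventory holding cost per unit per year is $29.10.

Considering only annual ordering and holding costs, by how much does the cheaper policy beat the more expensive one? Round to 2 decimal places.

$8,920.46

Annual cost at Q: ordering D·S/Q plus holding Q·H/2.
TC(484) = (45,100/484)×368 + (484/2)×29.1 = $41,333.11
TC(1,430) = (45,100/1,430)×368 + (1,430/2)×29.1 = $32,412.65
Cheaper: Q = 1,430.  Difference = $8,920.46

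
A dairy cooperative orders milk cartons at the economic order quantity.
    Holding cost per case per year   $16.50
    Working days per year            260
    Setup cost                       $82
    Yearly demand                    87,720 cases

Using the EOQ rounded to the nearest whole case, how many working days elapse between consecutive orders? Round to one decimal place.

2.8 days

2DS/H = 2·87,720·82/16.5 = 871,883.64
EOQ = √871,883.64 ≈ 933.75 → Q = 934 cases
Cycle time = (working days × Q)/D = (260 × 934) / 87,720 = 2.768 days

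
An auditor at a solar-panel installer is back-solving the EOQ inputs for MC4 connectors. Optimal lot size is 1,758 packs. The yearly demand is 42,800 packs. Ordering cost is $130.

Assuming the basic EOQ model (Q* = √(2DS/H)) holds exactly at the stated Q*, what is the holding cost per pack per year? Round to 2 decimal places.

$3.60

EOQ relation: Q² = 2DS/H, so rearrange for the unknown.
H = 2DS / Q² = 2 × 42,800 × 130 / 1,758² = 3.6006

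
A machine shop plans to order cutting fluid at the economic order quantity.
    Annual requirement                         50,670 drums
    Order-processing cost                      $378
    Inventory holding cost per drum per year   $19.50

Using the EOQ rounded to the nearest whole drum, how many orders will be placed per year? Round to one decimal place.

36.1 orders per year

Q* = √(2·D·S / H) = √(2·50,670·378 / 19.5) = √1,964,436.9 ≈ 1,401.58 → Q = 1,402
N = D/Q = 50,670/1,402 ≈ 36.141 orders/yr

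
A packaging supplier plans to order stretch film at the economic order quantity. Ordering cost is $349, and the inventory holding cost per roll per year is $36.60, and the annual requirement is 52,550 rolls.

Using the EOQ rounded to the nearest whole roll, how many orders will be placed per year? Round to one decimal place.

52.5 orders per year

Optimal lot size Q* = (2 × 52,550 × $349 / $36.6)^½ ≈ 1,001.09 → Q = 1,001
Orders per year = D/Q = 52,550 / 1,001 = 52.498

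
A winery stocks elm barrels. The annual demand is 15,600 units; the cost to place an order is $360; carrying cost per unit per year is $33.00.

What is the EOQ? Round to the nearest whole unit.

2DS/H = 2·15,600·360/33 = 340,363.64
EOQ = √340,363.64 ≈ 583.41

583 units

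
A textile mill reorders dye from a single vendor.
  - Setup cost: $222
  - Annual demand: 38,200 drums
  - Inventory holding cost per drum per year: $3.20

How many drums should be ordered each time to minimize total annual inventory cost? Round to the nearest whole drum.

EOQ = √(2DS/H) = √(2 × 38,200 × 222 / 3.2)
    = √(5,300,250.00) ≈ 2,302.23

2,302 drums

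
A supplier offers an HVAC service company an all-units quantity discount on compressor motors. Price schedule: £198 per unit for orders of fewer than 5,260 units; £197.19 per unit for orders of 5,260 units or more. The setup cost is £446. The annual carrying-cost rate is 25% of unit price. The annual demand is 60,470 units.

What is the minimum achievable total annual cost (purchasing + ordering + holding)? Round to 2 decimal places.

£12,024,731.97

H₁ = 25%×£198 = £49.5000;  H₂ = 25%×£197.19 = £49.2975
EOQ₁ = √(2×60,470×446/49.5000) = 1,043.88  (< 5,260, feasible at tier 1)
EOQ₂ = √(2×60,470×446/49.2975) = 1,046.02  (< 5,260 → use Q = 5,260 at tier-2 price)
TC(tier 1 (EOQ₁), Q≈1,043.9) = £12,024,731.97
TC(tier 2, Q≈5,260.0) = £12,058,859.03
Minimum at tier 1 (EOQ₁): £12,024,731.97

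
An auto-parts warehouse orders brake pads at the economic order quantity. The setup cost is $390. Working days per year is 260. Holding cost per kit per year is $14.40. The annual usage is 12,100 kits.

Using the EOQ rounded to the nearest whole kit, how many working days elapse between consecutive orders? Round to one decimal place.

EOQ = √(2DS/H) = √(2 × 12,100 × 390 / 14.4)
    = √(655,416.67) ≈ 809.58 → Q = 810 kits
Cycle time = (working days × Q)/D = (260 × 810) / 12,100 = 17.405 days

17.4 days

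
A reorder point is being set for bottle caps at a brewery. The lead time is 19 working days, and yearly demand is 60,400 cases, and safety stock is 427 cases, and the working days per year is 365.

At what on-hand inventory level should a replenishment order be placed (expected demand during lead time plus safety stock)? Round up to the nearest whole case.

3,572 cases

Daily demand d = 60,400 / 365 = 165.479 cases/day
Demand during lead time = 165.479 × 19 = 3,144.11
Reorder point = 3,144.11 + 427 = 3,571.11 → round up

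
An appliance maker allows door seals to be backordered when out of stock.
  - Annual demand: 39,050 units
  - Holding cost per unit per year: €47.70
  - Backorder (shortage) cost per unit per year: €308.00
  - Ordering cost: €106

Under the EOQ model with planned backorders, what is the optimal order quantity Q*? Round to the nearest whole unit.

448 units

Basic EOQ = √(2·39,050·106/47.7) = 416.600
Backorder adjustment √((H+b)/b) = √((47.7+308)/308) = 1.0746
Q* = 416.600 × 1.0746 ≈ 447.70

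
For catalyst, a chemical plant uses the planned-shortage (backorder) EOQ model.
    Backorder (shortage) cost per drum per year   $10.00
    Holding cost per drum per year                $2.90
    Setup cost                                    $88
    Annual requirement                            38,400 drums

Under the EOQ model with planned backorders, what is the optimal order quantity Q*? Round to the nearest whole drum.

1,734 drums

Q* = √(2DS/H) · √((H + b)/b)
   = √(2 × 38,400 × 88 / 2.9) · √((2.9 + 10) / 10)
   = 1,526.592 × 1.1358 ≈ 1,733.88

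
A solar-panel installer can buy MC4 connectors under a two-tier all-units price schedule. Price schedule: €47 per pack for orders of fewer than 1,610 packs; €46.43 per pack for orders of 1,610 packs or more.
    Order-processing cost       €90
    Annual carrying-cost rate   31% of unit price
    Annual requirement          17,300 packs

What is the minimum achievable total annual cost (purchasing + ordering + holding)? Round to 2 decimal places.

€815,792.69

H₁ = 31%×€47 = €14.5700;  H₂ = 31%×€46.43 = €14.3933
EOQ₁ = √(2×17,300×90/14.5700) = 462.31  (< 1,610, feasible at tier 1)
EOQ₂ = √(2×17,300×90/14.3933) = 465.14  (< 1,610 → use Q = 1,610 at tier-2 price)
TC(tier 1 (EOQ₁), Q≈462.3) = €819,835.80
TC(tier 2, Q≈1,610.0) = €815,792.69
Minimum at tier 2: €815,792.69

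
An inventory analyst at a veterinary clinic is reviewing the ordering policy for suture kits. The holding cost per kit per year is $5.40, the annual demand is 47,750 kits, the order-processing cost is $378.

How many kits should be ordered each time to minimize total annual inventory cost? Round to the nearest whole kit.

2,586 kits

Q* = √(2·D·S / H) = √(2·47,750·378 / 5.4) = √6,685,000.0 ≈ 2,585.54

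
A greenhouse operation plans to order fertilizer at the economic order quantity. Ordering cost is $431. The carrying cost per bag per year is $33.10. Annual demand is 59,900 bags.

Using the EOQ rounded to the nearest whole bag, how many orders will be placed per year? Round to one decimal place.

EOQ = √(2DS/H) = √(2 × 59,900 × 431 / 33.1)
    = √(1,559,933.53) ≈ 1,248.97 → Q = 1,249
Orders per year = D/Q = 59,900 / 1,249 = 47.958

48.0 orders per year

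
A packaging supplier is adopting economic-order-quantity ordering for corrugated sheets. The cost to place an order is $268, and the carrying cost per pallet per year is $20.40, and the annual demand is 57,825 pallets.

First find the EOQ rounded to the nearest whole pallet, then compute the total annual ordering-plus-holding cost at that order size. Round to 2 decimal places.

$25,145.21

2DS/H = 2·57,825·268/20.4 = 1,519,323.53
EOQ = √1,519,323.53 ≈ 1,232.61 → Q = 1,233 pallets
Annual ordering cost = (D/Q)·S = (57,825/1,233) × 268 = $12,568.61
Annual holding cost  = (Q/2)·H = (1,233/2) × 20.4 = $12,576.60
Total = $12,568.61 + $12,576.60 = $25,145.21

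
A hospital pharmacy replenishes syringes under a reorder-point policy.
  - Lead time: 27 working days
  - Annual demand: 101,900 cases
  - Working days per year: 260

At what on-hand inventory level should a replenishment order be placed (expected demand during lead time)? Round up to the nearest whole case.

Daily demand d = 101,900 / 260 = 391.923 cases/day
Demand during lead time = 391.923 × 27 = 10,581.92
Reorder point = 10,581.92 → round up

10,582 cases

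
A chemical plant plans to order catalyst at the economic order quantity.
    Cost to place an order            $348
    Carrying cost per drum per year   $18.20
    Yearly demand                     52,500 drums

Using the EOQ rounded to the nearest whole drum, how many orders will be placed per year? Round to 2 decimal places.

Q* = √(2·D·S / H) = √(2·52,500·348 / 18.2) = √2,007,692.3 ≈ 1,416.93 → Q = 1,417
N = D/Q = 52,500/1,417 ≈ 37.050 orders/yr

37.05 orders per year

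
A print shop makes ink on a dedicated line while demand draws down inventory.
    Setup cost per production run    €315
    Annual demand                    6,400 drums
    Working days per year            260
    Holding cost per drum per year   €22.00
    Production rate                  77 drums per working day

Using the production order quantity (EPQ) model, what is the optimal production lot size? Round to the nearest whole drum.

519 drums

Daily demand d = 6,400/260 = 24.615; p = 77; 1 − d/p = 0.68032
EPQ = √(2DS / (H(1 − d/p)))
    = √(2 × 6,400 × 315 / (22 × 0.68032)) ≈ 519.03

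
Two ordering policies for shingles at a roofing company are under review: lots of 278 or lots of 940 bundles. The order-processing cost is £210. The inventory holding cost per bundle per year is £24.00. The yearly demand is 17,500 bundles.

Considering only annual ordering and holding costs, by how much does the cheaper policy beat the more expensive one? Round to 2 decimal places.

£1,365.85

For each Q, cost = (D/Q)·S + (Q/2)·H.
TC(278) = (17,500/278)×210 + (278/2)×24 = £16,555.42
TC(940) = (17,500/940)×210 + (940/2)×24 = £15,189.57
Cheaper: Q = 940.  Difference = £1,365.85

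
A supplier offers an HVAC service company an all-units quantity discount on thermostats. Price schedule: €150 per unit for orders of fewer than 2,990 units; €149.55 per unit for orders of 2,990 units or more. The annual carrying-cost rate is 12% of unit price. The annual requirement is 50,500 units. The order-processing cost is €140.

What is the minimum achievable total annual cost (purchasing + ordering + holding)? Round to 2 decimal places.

€7,581,468.82

H₁ = 12%×€150 = €18.0000;  H₂ = 12%×€149.55 = €17.9460
EOQ₁ = √(2×50,500×140/18.0000) = 886.32  (< 2,990, feasible at tier 1)
EOQ₂ = √(2×50,500×140/17.9460) = 887.65  (< 2,990 → use Q = 2,990 at tier-2 price)
TC(tier 1 (EOQ₁), Q≈886.3) = €7,590,953.68
TC(tier 2, Q≈2,990.0) = €7,581,468.82
Minimum at tier 2: €7,581,468.82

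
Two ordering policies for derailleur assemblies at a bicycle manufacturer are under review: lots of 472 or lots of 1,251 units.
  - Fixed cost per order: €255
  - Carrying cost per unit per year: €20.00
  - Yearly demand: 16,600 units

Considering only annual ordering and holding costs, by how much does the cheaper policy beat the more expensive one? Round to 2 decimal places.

Annual cost at Q: ordering D·S/Q plus holding Q·H/2.
TC(472) = (16,600/472)×255 + (472/2)×20 = €13,688.22
TC(1,251) = (16,600/1,251)×255 + (1,251/2)×20 = €15,893.69
Cheaper: Q = 472.  Difference = €2,205.47

€2,205.47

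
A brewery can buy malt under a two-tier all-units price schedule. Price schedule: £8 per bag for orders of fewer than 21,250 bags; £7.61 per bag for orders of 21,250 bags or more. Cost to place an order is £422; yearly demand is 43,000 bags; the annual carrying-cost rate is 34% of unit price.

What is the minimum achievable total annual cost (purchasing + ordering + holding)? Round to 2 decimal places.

£353,935.50

H₁ = 34%×£8 = £2.7200;  H₂ = 34%×£7.61 = £2.5874
EOQ₁ = √(2×43,000×422/2.7200) = 3,652.76  (< 21,250, feasible at tier 1)
EOQ₂ = √(2×43,000×422/2.5874) = 3,745.19  (< 21,250 → use Q = 21,250 at tier-2 price)
TC(tier 1 (EOQ₁), Q≈3,652.8) = £353,935.50
TC(tier 2, Q≈21,250.0) = £355,575.05
Minimum at tier 1 (EOQ₁): £353,935.50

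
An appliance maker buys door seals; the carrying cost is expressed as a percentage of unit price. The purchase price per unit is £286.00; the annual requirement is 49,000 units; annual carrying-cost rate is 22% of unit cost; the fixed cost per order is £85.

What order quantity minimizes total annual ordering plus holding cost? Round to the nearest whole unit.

Carrying cost H = £286 × 22% = £62.9200/unit/yr
Q* = √(2·D·S / H) = √(2·49,000·85 / 62.92) = √132,390.3 ≈ 363.85

364 units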